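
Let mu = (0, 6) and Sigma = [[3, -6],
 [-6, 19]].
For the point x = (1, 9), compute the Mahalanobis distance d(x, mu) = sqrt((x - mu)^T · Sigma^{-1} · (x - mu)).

Step 1 — centre the observation: (x - mu) = (1, 3).

Step 2 — invert Sigma. det(Sigma) = 3·19 - (-6)² = 21.
  Sigma^{-1} = (1/det) · [[d, -b], [-b, a]] = [[0.9048, 0.2857],
 [0.2857, 0.1429]].

Step 3 — form the quadratic (x - mu)^T · Sigma^{-1} · (x - mu):
  Sigma^{-1} · (x - mu) = (1.7619, 0.7143).
  (x - mu)^T · [Sigma^{-1} · (x - mu)] = (1)·(1.7619) + (3)·(0.7143) = 3.9048.

Step 4 — take square root: d = √(3.9048) ≈ 1.976.

d(x, mu) = √(3.9048) ≈ 1.976


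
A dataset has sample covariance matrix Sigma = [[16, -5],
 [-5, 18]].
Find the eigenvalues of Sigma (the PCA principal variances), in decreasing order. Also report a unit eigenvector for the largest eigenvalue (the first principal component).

Step 1 — characteristic polynomial of 2×2 Sigma:
  det(Sigma - λI) = λ² - trace · λ + det = 0.
  trace = 16 + 18 = 34, det = 16·18 - (-5)² = 263.
Step 2 — discriminant:
  Δ = trace² - 4·det = 1156 - 1052 = 104.
Step 3 — eigenvalues:
  λ = (trace ± √Δ)/2 = (34 ± 10.198)/2,
  λ_1 = 22.099,  λ_2 = 11.901.

Step 4 — unit eigenvector for λ_1: solve (Sigma - λ_1 I)v = 0. First row:
  (16 - 22.099)·v_x + (-5)·v_y = 0, i.e. (-6.099)·v_x + (-5)·v_y = 0,
  so v ∝ (b, λ_1 - a) = (-5, 6.099); multiply by -1 so the first entry is positive: u = (5, -6.099).
  ||u|| = √((5)² + (-6.099)²) = √(62.198) ≈ 7.8866,
  v_1 = u/||u|| ≈ (0.634, -0.7733) (||v_1|| = 1).

λ_1 = 22.099,  λ_2 = 11.901;  v_1 ≈ (0.634, -0.7733)


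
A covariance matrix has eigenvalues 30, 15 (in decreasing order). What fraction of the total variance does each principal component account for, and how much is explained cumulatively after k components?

Step 1 — total variance = trace(Sigma) = Σ λ_i = 30 + 15 = 45.

Step 2 — fraction explained by component i = λ_i / Σ λ:
  PC1: 30/45 = 0.6667
  PC2: 15/45 = 0.3333

Step 3 — cumulative fraction after k components = (λ_1 + ... + λ_k) / Σ λ:
  k = 1: 30/45 = 0.6667
  k = 2: (30 + 15)/45 = 45/45 = 1

Summary (fraction, with percent):

explained: PC1 0.6667 (66.67%), PC2 0.3333 (33.33%);  cumulative: 0.6667, 1


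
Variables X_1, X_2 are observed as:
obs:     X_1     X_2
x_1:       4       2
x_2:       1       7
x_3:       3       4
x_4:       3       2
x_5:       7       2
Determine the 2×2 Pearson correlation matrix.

Step 1 — column means:
  mean(X_1) = (4 + 1 + 3 + 3 + 7) / 5 = 18/5 = 3.6
  mean(X_2) = (2 + 7 + 4 + 2 + 2) / 5 = 17/5 = 3.4

Step 2 — sample variances and covariances s[i,j] = (1/(n-1)) · Σ_k (x_{k,i} - mean_i) · (x_{k,j} - mean_j), with n-1 = 4:
  s[X_1,X_1] = ((0.4)·(0.4) + (-2.6)·(-2.6) + (-0.6)·(-0.6) + (-0.6)·(-0.6) + (3.4)·(3.4)) / 4 = 19.2/4 = 4.8
  s[X_1,X_2] = ((0.4)·(-1.4) + (-2.6)·(3.6) + (-0.6)·(0.6) + (-0.6)·(-1.4) + (3.4)·(-1.4)) / 4 = -14.2/4 = -3.55
  s[X_2,X_2] = ((-1.4)·(-1.4) + (3.6)·(3.6) + (0.6)·(0.6) + (-1.4)·(-1.4) + (-1.4)·(-1.4)) / 4 = 19.2/4 = 4.8
  Sample standard deviations s_i = √(s[i,i]):
  s(X_1) = √(4.8) = 2.1909
  s(X_2) = √(4.8) = 2.1909

Step 3 — r_{ij} = s_{ij} / (s_i · s_j):
  r[X_1,X_1] = 1 (diagonal).
  r[X_1,X_2] = -3.55 / (2.1909 · 2.1909) = -3.55 / 4.8 = -0.7396
  r[X_2,X_2] = 1 (diagonal).

R is symmetric with unit diagonal. Assembling:

R = [[1, -0.7396],
 [-0.7396, 1]]


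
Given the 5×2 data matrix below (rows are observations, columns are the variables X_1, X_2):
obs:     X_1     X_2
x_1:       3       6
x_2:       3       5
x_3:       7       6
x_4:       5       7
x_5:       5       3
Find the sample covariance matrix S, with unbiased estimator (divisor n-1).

Step 1 — column means:
  mean(X_1) = (3 + 3 + 7 + 5 + 5) / 5 = 23/5 = 4.6
  mean(X_2) = (6 + 5 + 6 + 7 + 3) / 5 = 27/5 = 5.4

Step 2 — sample covariance S[i,j] = (1/(n-1)) · Σ_k (x_{k,i} - mean_i) · (x_{k,j} - mean_j), with n-1 = 4.
  S[X_1,X_1] = ((-1.6)·(-1.6) + (-1.6)·(-1.6) + (2.4)·(2.4) + (0.4)·(0.4) + (0.4)·(0.4)) / 4 = 11.2/4 = 2.8
  S[X_1,X_2] = ((-1.6)·(0.6) + (-1.6)·(-0.4) + (2.4)·(0.6) + (0.4)·(1.6) + (0.4)·(-2.4)) / 4 = 0.8/4 = 0.2
  S[X_2,X_2] = ((0.6)·(0.6) + (-0.4)·(-0.4) + (0.6)·(0.6) + (1.6)·(1.6) + (-2.4)·(-2.4)) / 4 = 9.2/4 = 2.3

S is symmetric (S[j,i] = S[i,j]). Assembling:

S = [[2.8, 0.2],
 [0.2, 2.3]]


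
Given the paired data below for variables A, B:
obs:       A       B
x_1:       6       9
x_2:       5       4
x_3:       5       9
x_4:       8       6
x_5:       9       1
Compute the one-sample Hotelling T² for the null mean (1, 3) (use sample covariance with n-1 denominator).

Step 1 — sample mean vector:
  mean(A) = (6 + 5 + 5 + 8 + 9) / 5 = 33/5 = 6.6
  mean(B) = (9 + 4 + 9 + 6 + 1) / 5 = 29/5 = 5.8
  x̄ = (6.6, 5.8),  deviation x̄ - mu_0 = (6.6, 5.8) - (1, 3) = (5.6, 2.8).

Step 2 — sample covariance matrix, S[i,j] = (1/(n-1)) · Σ_k (x_{k,i} - mean_i) · (x_{k,j} - mean_j), divisor n-1 = 4:
  S[A,A] = ((-0.6)·(-0.6) + (-1.6)·(-1.6) + (-1.6)·(-1.6) + (1.4)·(1.4) + (2.4)·(2.4)) / 4 = 13.2/4 = 3.3
  S[A,B] = ((-0.6)·(3.2) + (-1.6)·(-1.8) + (-1.6)·(3.2) + (1.4)·(0.2) + (2.4)·(-4.8)) / 4 = -15.4/4 = -3.85
  S[B,B] = ((3.2)·(3.2) + (-1.8)·(-1.8) + (3.2)·(3.2) + (0.2)·(0.2) + (-4.8)·(-4.8)) / 4 = 46.8/4 = 11.7
  S = [[3.3, -3.85],
 [-3.85, 11.7]].

Step 3 — invert S. det(S) = 3.3·11.7 - (-3.85)² = 23.7875.
  S^{-1} = (1/det) · [[d, -b], [-b, a]] = [[0.4919, 0.1618],
 [0.1618, 0.1387]].

Step 4 — quadratic form (x̄ - mu_0)^T · S^{-1} · (x̄ - mu_0):
  S^{-1} · (x̄ - mu_0) = (3.2076, 1.2948),
  (x̄ - mu_0)^T · [...] = (5.6)·(3.2076) + (2.8)·(1.2948) = 21.5878.

Step 5 — scale by n: T² = 5 · 21.5878 = 107.939.

T² ≈ 107.939


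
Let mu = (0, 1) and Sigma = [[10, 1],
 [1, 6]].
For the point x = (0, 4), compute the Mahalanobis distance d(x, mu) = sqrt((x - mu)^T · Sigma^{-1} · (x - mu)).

Step 1 — centre the observation: (x - mu) = (0, 3).

Step 2 — invert Sigma. det(Sigma) = 10·6 - (1)² = 59.
  Sigma^{-1} = (1/det) · [[d, -b], [-b, a]] = [[0.1017, -0.0169],
 [-0.0169, 0.1695]].

Step 3 — form the quadratic (x - mu)^T · Sigma^{-1} · (x - mu):
  Sigma^{-1} · (x - mu) = (-0.0508, 0.5085).
  (x - mu)^T · [Sigma^{-1} · (x - mu)] = (0)·(-0.0508) + (3)·(0.5085) = 1.5254.

Step 4 — take square root: d = √(1.5254) ≈ 1.2351.

d(x, mu) = √(1.5254) ≈ 1.2351


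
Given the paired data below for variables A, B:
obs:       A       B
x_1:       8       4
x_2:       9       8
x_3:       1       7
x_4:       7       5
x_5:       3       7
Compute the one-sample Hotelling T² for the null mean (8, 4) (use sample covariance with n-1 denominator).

Step 1 — sample mean vector:
  mean(A) = (8 + 9 + 1 + 7 + 3) / 5 = 28/5 = 5.6
  mean(B) = (4 + 8 + 7 + 5 + 7) / 5 = 31/5 = 6.2
  x̄ = (5.6, 6.2),  deviation x̄ - mu_0 = (5.6, 6.2) - (8, 4) = (-2.4, 2.2).

Step 2 — sample covariance matrix, S[i,j] = (1/(n-1)) · Σ_k (x_{k,i} - mean_i) · (x_{k,j} - mean_j), divisor n-1 = 4:
  S[A,A] = ((2.4)·(2.4) + (3.4)·(3.4) + (-4.6)·(-4.6) + (1.4)·(1.4) + (-2.6)·(-2.6)) / 4 = 47.2/4 = 11.8
  S[A,B] = ((2.4)·(-2.2) + (3.4)·(1.8) + (-4.6)·(0.8) + (1.4)·(-1.2) + (-2.6)·(0.8)) / 4 = -6.6/4 = -1.65
  S[B,B] = ((-2.2)·(-2.2) + (1.8)·(1.8) + (0.8)·(0.8) + (-1.2)·(-1.2) + (0.8)·(0.8)) / 4 = 10.8/4 = 2.7
  S = [[11.8, -1.65],
 [-1.65, 2.7]].

Step 3 — invert S. det(S) = 11.8·2.7 - (-1.65)² = 29.1375.
  S^{-1} = (1/det) · [[d, -b], [-b, a]] = [[0.0927, 0.0566],
 [0.0566, 0.405]].

Step 4 — quadratic form (x̄ - mu_0)^T · S^{-1} · (x̄ - mu_0):
  S^{-1} · (x̄ - mu_0) = (-0.0978, 0.755),
  (x̄ - mu_0)^T · [...] = (-2.4)·(-0.0978) + (2.2)·(0.755) = 1.8958.

Step 5 — scale by n: T² = 5 · 1.8958 = 9.4792.

T² ≈ 9.4792


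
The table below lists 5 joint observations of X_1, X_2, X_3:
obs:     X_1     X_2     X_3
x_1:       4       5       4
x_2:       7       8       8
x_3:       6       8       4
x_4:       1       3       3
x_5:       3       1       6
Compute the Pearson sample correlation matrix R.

Step 1 — column means:
  mean(X_1) = (4 + 7 + 6 + 1 + 3) / 5 = 21/5 = 4.2
  mean(X_2) = (5 + 8 + 8 + 3 + 1) / 5 = 25/5 = 5
  mean(X_3) = (4 + 8 + 4 + 3 + 6) / 5 = 25/5 = 5

Step 2 — sample variances and covariances s[i,j] = (1/(n-1)) · Σ_k (x_{k,i} - mean_i) · (x_{k,j} - mean_j), with n-1 = 4:
  s[X_1,X_1] = ((-0.2)·(-0.2) + (2.8)·(2.8) + (1.8)·(1.8) + (-3.2)·(-3.2) + (-1.2)·(-1.2)) / 4 = 22.8/4 = 5.7
  s[X_1,X_2] = ((-0.2)·(0) + (2.8)·(3) + (1.8)·(3) + (-3.2)·(-2) + (-1.2)·(-4)) / 4 = 25/4 = 6.25
  s[X_1,X_3] = ((-0.2)·(-1) + (2.8)·(3) + (1.8)·(-1) + (-3.2)·(-2) + (-1.2)·(1)) / 4 = 12/4 = 3
  s[X_2,X_2] = ((0)·(0) + (3)·(3) + (3)·(3) + (-2)·(-2) + (-4)·(-4)) / 4 = 38/4 = 9.5
  s[X_2,X_3] = ((0)·(-1) + (3)·(3) + (3)·(-1) + (-2)·(-2) + (-4)·(1)) / 4 = 6/4 = 1.5
  s[X_3,X_3] = ((-1)·(-1) + (3)·(3) + (-1)·(-1) + (-2)·(-2) + (1)·(1)) / 4 = 16/4 = 4
  Sample standard deviations s_i = √(s[i,i]):
  s(X_1) = √(5.7) = 2.3875
  s(X_2) = √(9.5) = 3.0822
  s(X_3) = √(4) = 2

Step 3 — r_{ij} = s_{ij} / (s_i · s_j):
  r[X_1,X_1] = 1 (diagonal).
  r[X_1,X_2] = 6.25 / (2.3875 · 3.0822) = 6.25 / 7.3587 = 0.8493
  r[X_1,X_3] = 3 / (2.3875 · 2) = 3 / 4.7749 = 0.6283
  r[X_2,X_2] = 1 (diagonal).
  r[X_2,X_3] = 1.5 / (3.0822 · 2) = 1.5 / 6.1644 = 0.2433
  r[X_3,X_3] = 1 (diagonal).

R is symmetric with unit diagonal. Assembling:

R = [[1, 0.8493, 0.6283],
 [0.8493, 1, 0.2433],
 [0.6283, 0.2433, 1]]


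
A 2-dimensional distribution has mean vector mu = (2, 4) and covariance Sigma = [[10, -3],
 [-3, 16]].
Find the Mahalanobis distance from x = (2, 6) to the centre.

Step 1 — centre the observation: (x - mu) = (0, 2).

Step 2 — invert Sigma. det(Sigma) = 10·16 - (-3)² = 151.
  Sigma^{-1} = (1/det) · [[d, -b], [-b, a]] = [[0.106, 0.0199],
 [0.0199, 0.0662]].

Step 3 — form the quadratic (x - mu)^T · Sigma^{-1} · (x - mu):
  Sigma^{-1} · (x - mu) = (0.0397, 0.1325).
  (x - mu)^T · [Sigma^{-1} · (x - mu)] = (0)·(0.0397) + (2)·(0.1325) = 0.2649.

Step 4 — take square root: d = √(0.2649) ≈ 0.5147.

d(x, mu) = √(0.2649) ≈ 0.5147


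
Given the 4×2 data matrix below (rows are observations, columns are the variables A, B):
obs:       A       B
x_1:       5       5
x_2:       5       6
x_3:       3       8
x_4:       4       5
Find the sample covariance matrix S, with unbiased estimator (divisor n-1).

Step 1 — column means:
  mean(A) = (5 + 5 + 3 + 4) / 4 = 17/4 = 4.25
  mean(B) = (5 + 6 + 8 + 5) / 4 = 24/4 = 6

Step 2 — sample covariance S[i,j] = (1/(n-1)) · Σ_k (x_{k,i} - mean_i) · (x_{k,j} - mean_j), with n-1 = 3.
  S[A,A] = ((0.75)·(0.75) + (0.75)·(0.75) + (-1.25)·(-1.25) + (-0.25)·(-0.25)) / 3 = 2.75/3 = 0.9167
  S[A,B] = ((0.75)·(-1) + (0.75)·(0) + (-1.25)·(2) + (-0.25)·(-1)) / 3 = -3/3 = -1
  S[B,B] = ((-1)·(-1) + (0)·(0) + (2)·(2) + (-1)·(-1)) / 3 = 6/3 = 2

S is symmetric (S[j,i] = S[i,j]). Assembling:

S = [[0.9167, -1],
 [-1, 2]]


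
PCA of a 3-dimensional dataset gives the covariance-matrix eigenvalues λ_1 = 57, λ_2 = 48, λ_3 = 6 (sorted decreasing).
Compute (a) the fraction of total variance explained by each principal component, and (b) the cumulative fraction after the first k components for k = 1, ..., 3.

Step 1 — total variance = trace(Sigma) = Σ λ_i = 57 + 48 + 6 = 111.

Step 2 — fraction explained by component i = λ_i / Σ λ:
  PC1: 57/111 = 0.5135
  PC2: 48/111 = 0.4324
  PC3: 6/111 = 0.0541

Step 3 — cumulative fraction after k components = (λ_1 + ... + λ_k) / Σ λ:
  k = 1: 57/111 = 0.5135
  k = 2: (57 + 48)/111 = 105/111 = 0.9459
  k = 3: (57 + 48 + 6)/111 = 111/111 = 1

Summary (fraction, with percent):

explained: PC1 0.5135 (51.35%), PC2 0.4324 (43.24%), PC3 0.0541 (5.41%);  cumulative: 0.5135, 0.9459, 1


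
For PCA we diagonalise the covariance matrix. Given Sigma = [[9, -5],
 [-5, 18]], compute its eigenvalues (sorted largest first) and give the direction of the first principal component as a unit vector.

Step 1 — characteristic polynomial of 2×2 Sigma:
  det(Sigma - λI) = λ² - trace · λ + det = 0.
  trace = 9 + 18 = 27, det = 9·18 - (-5)² = 137.
Step 2 — discriminant:
  Δ = trace² - 4·det = 729 - 548 = 181.
Step 3 — eigenvalues:
  λ = (trace ± √Δ)/2 = (27 ± 13.4536)/2,
  λ_1 = 20.2268,  λ_2 = 6.7732.

Step 4 — unit eigenvector for λ_1: solve (Sigma - λ_1 I)v = 0. First row:
  (9 - 20.2268)·v_x + (-5)·v_y = 0, i.e. (-11.2268)·v_x + (-5)·v_y = 0,
  so v ∝ (b, λ_1 - a) = (-5, 11.2268); multiply by -1 so the first entry is positive: u = (5, -11.2268).
  ||u|| = √((5)² + (-11.2268)²) = √(151.0413) ≈ 12.2899,
  v_1 = u/||u|| ≈ (0.4068, -0.9135) (||v_1|| = 1).

λ_1 = 20.2268,  λ_2 = 6.7732;  v_1 ≈ (0.4068, -0.9135)


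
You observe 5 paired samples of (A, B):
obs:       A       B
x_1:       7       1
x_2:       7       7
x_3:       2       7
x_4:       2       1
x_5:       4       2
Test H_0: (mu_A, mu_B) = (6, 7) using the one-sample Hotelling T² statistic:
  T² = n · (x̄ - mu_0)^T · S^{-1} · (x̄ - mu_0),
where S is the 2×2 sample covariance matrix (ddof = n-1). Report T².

Step 1 — sample mean vector:
  mean(A) = (7 + 7 + 2 + 2 + 4) / 5 = 22/5 = 4.4
  mean(B) = (1 + 7 + 7 + 1 + 2) / 5 = 18/5 = 3.6
  x̄ = (4.4, 3.6),  deviation x̄ - mu_0 = (4.4, 3.6) - (6, 7) = (-1.6, -3.4).

Step 2 — sample covariance matrix, S[i,j] = (1/(n-1)) · Σ_k (x_{k,i} - mean_i) · (x_{k,j} - mean_j), divisor n-1 = 4:
  S[A,A] = ((2.6)·(2.6) + (2.6)·(2.6) + (-2.4)·(-2.4) + (-2.4)·(-2.4) + (-0.4)·(-0.4)) / 4 = 25.2/4 = 6.3
  S[A,B] = ((2.6)·(-2.6) + (2.6)·(3.4) + (-2.4)·(3.4) + (-2.4)·(-2.6) + (-0.4)·(-1.6)) / 4 = 0.8/4 = 0.2
  S[B,B] = ((-2.6)·(-2.6) + (3.4)·(3.4) + (3.4)·(3.4) + (-2.6)·(-2.6) + (-1.6)·(-1.6)) / 4 = 39.2/4 = 9.8
  S = [[6.3, 0.2],
 [0.2, 9.8]].

Step 3 — invert S. det(S) = 6.3·9.8 - (0.2)² = 61.7.
  S^{-1} = (1/det) · [[d, -b], [-b, a]] = [[0.1588, -0.0032],
 [-0.0032, 0.1021]].

Step 4 — quadratic form (x̄ - mu_0)^T · S^{-1} · (x̄ - mu_0):
  S^{-1} · (x̄ - mu_0) = (-0.2431, -0.342),
  (x̄ - mu_0)^T · [...] = (-1.6)·(-0.2431) + (-3.4)·(-0.342) = 1.5517.

Step 5 — scale by n: T² = 5 · 1.5517 = 7.7585.

T² ≈ 7.7585


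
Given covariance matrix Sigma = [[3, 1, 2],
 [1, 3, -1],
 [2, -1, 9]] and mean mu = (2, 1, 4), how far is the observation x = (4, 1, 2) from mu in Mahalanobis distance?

Step 1 — centre the observation: (x - mu) = (2, 0, -2).

Step 2 — invert Sigma (cofactor / det for 3×3, or solve directly):
  Sigma^{-1} = [[0.4906, -0.2075, -0.1321],
 [-0.2075, 0.434, 0.0943],
 [-0.1321, 0.0943, 0.1509]].

Step 3 — form the quadratic (x - mu)^T · Sigma^{-1} · (x - mu):
  Sigma^{-1} · (x - mu) = (1.2453, -0.6038, -0.566).
  (x - mu)^T · [Sigma^{-1} · (x - mu)] = (2)·(1.2453) + (0)·(-0.6038) + (-2)·(-0.566) = 3.6226.

Step 4 — take square root: d = √(3.6226) ≈ 1.9033.

d(x, mu) = √(3.6226) ≈ 1.9033


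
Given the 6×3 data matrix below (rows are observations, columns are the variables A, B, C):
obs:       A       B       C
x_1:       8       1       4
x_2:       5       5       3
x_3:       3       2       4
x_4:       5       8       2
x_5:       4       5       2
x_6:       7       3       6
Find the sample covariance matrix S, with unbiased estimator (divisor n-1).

Step 1 — column means:
  mean(A) = (8 + 5 + 3 + 5 + 4 + 7) / 6 = 32/6 = 5.3333
  mean(B) = (1 + 5 + 2 + 8 + 5 + 3) / 6 = 24/6 = 4
  mean(C) = (4 + 3 + 4 + 2 + 2 + 6) / 6 = 21/6 = 3.5

Step 2 — sample covariance S[i,j] = (1/(n-1)) · Σ_k (x_{k,i} - mean_i) · (x_{k,j} - mean_j), with n-1 = 5.
  S[A,A] = ((2.6667)·(2.6667) + (-0.3333)·(-0.3333) + (-2.3333)·(-2.3333) + (-0.3333)·(-0.3333) + (-1.3333)·(-1.3333) + (1.6667)·(1.6667)) / 5 = 17.3333/5 = 3.4667
  S[A,B] = ((2.6667)·(-3) + (-0.3333)·(1) + (-2.3333)·(-2) + (-0.3333)·(4) + (-1.3333)·(1) + (1.6667)·(-1)) / 5 = -8/5 = -1.6
  S[A,C] = ((2.6667)·(0.5) + (-0.3333)·(-0.5) + (-2.3333)·(0.5) + (-0.3333)·(-1.5) + (-1.3333)·(-1.5) + (1.6667)·(2.5)) / 5 = 7/5 = 1.4
  S[B,B] = ((-3)·(-3) + (1)·(1) + (-2)·(-2) + (4)·(4) + (1)·(1) + (-1)·(-1)) / 5 = 32/5 = 6.4
  S[B,C] = ((-3)·(0.5) + (1)·(-0.5) + (-2)·(0.5) + (4)·(-1.5) + (1)·(-1.5) + (-1)·(2.5)) / 5 = -13/5 = -2.6
  S[C,C] = ((0.5)·(0.5) + (-0.5)·(-0.5) + (0.5)·(0.5) + (-1.5)·(-1.5) + (-1.5)·(-1.5) + (2.5)·(2.5)) / 5 = 11.5/5 = 2.3

S is symmetric (S[j,i] = S[i,j]). Assembling:

S = [[3.4667, -1.6, 1.4],
 [-1.6, 6.4, -2.6],
 [1.4, -2.6, 2.3]]


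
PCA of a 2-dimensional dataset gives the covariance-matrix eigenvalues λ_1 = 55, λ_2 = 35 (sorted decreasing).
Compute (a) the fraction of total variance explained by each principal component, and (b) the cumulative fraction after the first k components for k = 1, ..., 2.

Step 1 — total variance = trace(Sigma) = Σ λ_i = 55 + 35 = 90.

Step 2 — fraction explained by component i = λ_i / Σ λ:
  PC1: 55/90 = 0.6111
  PC2: 35/90 = 0.3889

Step 3 — cumulative fraction after k components = (λ_1 + ... + λ_k) / Σ λ:
  k = 1: 55/90 = 0.6111
  k = 2: (55 + 35)/90 = 90/90 = 1

Summary (fraction, with percent):

explained: PC1 0.6111 (61.11%), PC2 0.3889 (38.89%);  cumulative: 0.6111, 1


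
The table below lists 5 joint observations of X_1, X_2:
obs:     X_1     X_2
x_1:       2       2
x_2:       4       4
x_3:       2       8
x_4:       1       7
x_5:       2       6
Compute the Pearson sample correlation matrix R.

Step 1 — column means:
  mean(X_1) = (2 + 4 + 2 + 1 + 2) / 5 = 11/5 = 2.2
  mean(X_2) = (2 + 4 + 8 + 7 + 6) / 5 = 27/5 = 5.4

Step 2 — sample variances and covariances s[i,j] = (1/(n-1)) · Σ_k (x_{k,i} - mean_i) · (x_{k,j} - mean_j), with n-1 = 4:
  s[X_1,X_1] = ((-0.2)·(-0.2) + (1.8)·(1.8) + (-0.2)·(-0.2) + (-1.2)·(-1.2) + (-0.2)·(-0.2)) / 4 = 4.8/4 = 1.2
  s[X_1,X_2] = ((-0.2)·(-3.4) + (1.8)·(-1.4) + (-0.2)·(2.6) + (-1.2)·(1.6) + (-0.2)·(0.6)) / 4 = -4.4/4 = -1.1
  s[X_2,X_2] = ((-3.4)·(-3.4) + (-1.4)·(-1.4) + (2.6)·(2.6) + (1.6)·(1.6) + (0.6)·(0.6)) / 4 = 23.2/4 = 5.8
  Sample standard deviations s_i = √(s[i,i]):
  s(X_1) = √(1.2) = 1.0954
  s(X_2) = √(5.8) = 2.4083

Step 3 — r_{ij} = s_{ij} / (s_i · s_j):
  r[X_1,X_1] = 1 (diagonal).
  r[X_1,X_2] = -1.1 / (1.0954 · 2.4083) = -1.1 / 2.6382 = -0.417
  r[X_2,X_2] = 1 (diagonal).

R is symmetric with unit diagonal. Assembling:

R = [[1, -0.417],
 [-0.417, 1]]


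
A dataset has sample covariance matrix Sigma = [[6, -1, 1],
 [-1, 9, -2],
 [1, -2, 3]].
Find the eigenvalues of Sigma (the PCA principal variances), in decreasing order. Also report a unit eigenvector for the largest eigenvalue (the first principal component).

Step 1 — characteristic polynomial p(λ) = det(λI - Sigma) = λ³ - tr·λ² + c_1·λ - det, where tr = trace, c_1 = sum of the principal 2×2 minors, det = det(Sigma):
  tr = 6 + 9 + 3 = 18,
  c_1 = (6·9 - (-1)²) + (6·3 - (1)²) + (9·3 - (-2)²) = 53 + 17 + 23 = 93,
  det = 6·(9·3 - (-2)²) - (-1)·((-1)·3 - (-2)·(1)) + (1)·((-1)·(-2) - 9·(1)) = 6·(23) - (-1)·(-1) + (1)·(-7) = 130.
  So p(λ) = λ³ - 18λ² + 93λ - 130.
Step 2 — look for an integer root (rational root theorem: any rational root is an integer divisor of 130). Testing λ = 10:
  p(10) = 1000 - 1800 + 930 - 130 = 0  ✓
  Dividing out (λ - 10): p(λ) = (λ - 10)(λ² - 8λ + 13).
Step 3 — remaining eigenvalues from the quadratic λ² - 8λ + 13 = 0:
  Δ = 8² - 4·13 = 64 - 52 = 12,  λ = (8 ± √12)/2 = (8 ± 3.4641)/2 ≈ 5.7321 or 2.2679.
  Sorted: λ_1 = 10,  λ_2 = 5.7321,  λ_3 = 2.2679  (check: sum = 18 = tr ✓).

Step 4 — unit eigenvector for λ_1 = 10: v spans the null space of (Sigma - λ_1 I), whose rows are
  r_1 = (-4, -1, 1),  r_2 = (-1, -1, -2),  r_3 = (1, -2, -7).
  v is orthogonal to every row, so take v ∝ r_1 × r_2 = ((-1)·(-2) - (1)·(-1), (1)·(-1) - (-4)·(-2), (-4)·(-1) - (-1)·(-1)) = (3, -9, 3).
  Rescale (divide by 3): u = (1, -3, 1).
  ||u|| = √((1)² + (-3)² + (1)²) = √(11) ≈ 3.3166,  v_1 = u/||u|| ≈ (0.3015, -0.9045, 0.3015) (||v_1|| = 1).

λ_1 = 10,  λ_2 = 5.7321,  λ_3 = 2.2679;  v_1 ≈ (0.3015, -0.9045, 0.3015)


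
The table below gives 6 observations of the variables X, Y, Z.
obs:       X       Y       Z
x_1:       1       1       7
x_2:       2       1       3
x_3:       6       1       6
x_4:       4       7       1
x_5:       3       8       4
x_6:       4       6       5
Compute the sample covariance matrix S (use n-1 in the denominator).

Step 1 — column means:
  mean(X) = (1 + 2 + 6 + 4 + 3 + 4) / 6 = 20/6 = 3.3333
  mean(Y) = (1 + 1 + 1 + 7 + 8 + 6) / 6 = 24/6 = 4
  mean(Z) = (7 + 3 + 6 + 1 + 4 + 5) / 6 = 26/6 = 4.3333

Step 2 — sample covariance S[i,j] = (1/(n-1)) · Σ_k (x_{k,i} - mean_i) · (x_{k,j} - mean_j), with n-1 = 5.
  S[X,X] = ((-2.3333)·(-2.3333) + (-1.3333)·(-1.3333) + (2.6667)·(2.6667) + (0.6667)·(0.6667) + (-0.3333)·(-0.3333) + (0.6667)·(0.6667)) / 5 = 15.3333/5 = 3.0667
  S[X,Y] = ((-2.3333)·(-3) + (-1.3333)·(-3) + (2.6667)·(-3) + (0.6667)·(3) + (-0.3333)·(4) + (0.6667)·(2)) / 5 = 5/5 = 1
  S[X,Z] = ((-2.3333)·(2.6667) + (-1.3333)·(-1.3333) + (2.6667)·(1.6667) + (0.6667)·(-3.3333) + (-0.3333)·(-0.3333) + (0.6667)·(0.6667)) / 5 = -1.6667/5 = -0.3333
  S[Y,Y] = ((-3)·(-3) + (-3)·(-3) + (-3)·(-3) + (3)·(3) + (4)·(4) + (2)·(2)) / 5 = 56/5 = 11.2
  S[Y,Z] = ((-3)·(2.6667) + (-3)·(-1.3333) + (-3)·(1.6667) + (3)·(-3.3333) + (4)·(-0.3333) + (2)·(0.6667)) / 5 = -19/5 = -3.8
  S[Z,Z] = ((2.6667)·(2.6667) + (-1.3333)·(-1.3333) + (1.6667)·(1.6667) + (-3.3333)·(-3.3333) + (-0.3333)·(-0.3333) + (0.6667)·(0.6667)) / 5 = 23.3333/5 = 4.6667

S is symmetric (S[j,i] = S[i,j]). Assembling:

S = [[3.0667, 1, -0.3333],
 [1, 11.2, -3.8],
 [-0.3333, -3.8, 4.6667]]


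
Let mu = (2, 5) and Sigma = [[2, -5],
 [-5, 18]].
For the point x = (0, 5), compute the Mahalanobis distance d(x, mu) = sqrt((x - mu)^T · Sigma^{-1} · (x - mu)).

Step 1 — centre the observation: (x - mu) = (-2, 0).

Step 2 — invert Sigma. det(Sigma) = 2·18 - (-5)² = 11.
  Sigma^{-1} = (1/det) · [[d, -b], [-b, a]] = [[1.6364, 0.4545],
 [0.4545, 0.1818]].

Step 3 — form the quadratic (x - mu)^T · Sigma^{-1} · (x - mu):
  Sigma^{-1} · (x - mu) = (-3.2727, -0.9091).
  (x - mu)^T · [Sigma^{-1} · (x - mu)] = (-2)·(-3.2727) + (0)·(-0.9091) = 6.5455.

Step 4 — take square root: d = √(6.5455) ≈ 2.5584.

d(x, mu) = √(6.5455) ≈ 2.5584


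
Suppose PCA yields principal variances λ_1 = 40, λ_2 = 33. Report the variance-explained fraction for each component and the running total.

Step 1 — total variance = trace(Sigma) = Σ λ_i = 40 + 33 = 73.

Step 2 — fraction explained by component i = λ_i / Σ λ:
  PC1: 40/73 = 0.5479
  PC2: 33/73 = 0.4521

Step 3 — cumulative fraction after k components = (λ_1 + ... + λ_k) / Σ λ:
  k = 1: 40/73 = 0.5479
  k = 2: (40 + 33)/73 = 73/73 = 1

Summary (fraction, with percent):

explained: PC1 0.5479 (54.79%), PC2 0.4521 (45.21%);  cumulative: 0.5479, 1


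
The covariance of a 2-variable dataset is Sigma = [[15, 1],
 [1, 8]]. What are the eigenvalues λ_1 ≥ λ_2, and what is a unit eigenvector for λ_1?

Step 1 — characteristic polynomial of 2×2 Sigma:
  det(Sigma - λI) = λ² - trace · λ + det = 0.
  trace = 15 + 8 = 23, det = 15·8 - (1)² = 119.
Step 2 — discriminant:
  Δ = trace² - 4·det = 529 - 476 = 53.
Step 3 — eigenvalues:
  λ = (trace ± √Δ)/2 = (23 ± 7.2801)/2,
  λ_1 = 15.1401,  λ_2 = 7.8599.

Step 4 — unit eigenvector for λ_1: solve (Sigma - λ_1 I)v = 0. First row:
  (15 - 15.1401)·v_x + (1)·v_y = 0, i.e. (-0.1401)·v_x + (1)·v_y = 0,
  so v ∝ (b, λ_1 - a) = (1, 0.1401) = u.
  ||u|| = √((1)² + (0.1401)²) = √(1.0196) ≈ 1.0098,
  v_1 = u/||u|| ≈ (0.9903, 0.1387) (||v_1|| = 1).

λ_1 = 15.1401,  λ_2 = 7.8599;  v_1 ≈ (0.9903, 0.1387)


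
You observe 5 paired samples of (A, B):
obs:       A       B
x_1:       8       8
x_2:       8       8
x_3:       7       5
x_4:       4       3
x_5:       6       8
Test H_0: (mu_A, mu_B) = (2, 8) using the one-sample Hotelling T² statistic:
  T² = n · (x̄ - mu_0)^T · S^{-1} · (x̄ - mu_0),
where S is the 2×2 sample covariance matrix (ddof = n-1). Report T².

Step 1 — sample mean vector:
  mean(A) = (8 + 8 + 7 + 4 + 6) / 5 = 33/5 = 6.6
  mean(B) = (8 + 8 + 5 + 3 + 8) / 5 = 32/5 = 6.4
  x̄ = (6.6, 6.4),  deviation x̄ - mu_0 = (6.6, 6.4) - (2, 8) = (4.6, -1.6).

Step 2 — sample covariance matrix, S[i,j] = (1/(n-1)) · Σ_k (x_{k,i} - mean_i) · (x_{k,j} - mean_j), divisor n-1 = 4:
  S[A,A] = ((1.4)·(1.4) + (1.4)·(1.4) + (0.4)·(0.4) + (-2.6)·(-2.6) + (-0.6)·(-0.6)) / 4 = 11.2/4 = 2.8
  S[A,B] = ((1.4)·(1.6) + (1.4)·(1.6) + (0.4)·(-1.4) + (-2.6)·(-3.4) + (-0.6)·(1.6)) / 4 = 11.8/4 = 2.95
  S[B,B] = ((1.6)·(1.6) + (1.6)·(1.6) + (-1.4)·(-1.4) + (-3.4)·(-3.4) + (1.6)·(1.6)) / 4 = 21.2/4 = 5.3
  S = [[2.8, 2.95],
 [2.95, 5.3]].

Step 3 — invert S. det(S) = 2.8·5.3 - (2.95)² = 6.1375.
  S^{-1} = (1/det) · [[d, -b], [-b, a]] = [[0.8635, -0.4807],
 [-0.4807, 0.4562]].

Step 4 — quadratic form (x̄ - mu_0)^T · S^{-1} · (x̄ - mu_0):
  S^{-1} · (x̄ - mu_0) = (4.7413, -2.9409),
  (x̄ - mu_0)^T · [...] = (4.6)·(4.7413) + (-1.6)·(-2.9409) = 26.5157.

Step 5 — scale by n: T² = 5 · 26.5157 = 132.5784.

T² ≈ 132.5784


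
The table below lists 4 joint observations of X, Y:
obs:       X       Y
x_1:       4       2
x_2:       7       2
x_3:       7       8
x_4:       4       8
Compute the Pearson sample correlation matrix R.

Step 1 — column means:
  mean(X) = (4 + 7 + 7 + 4) / 4 = 22/4 = 5.5
  mean(Y) = (2 + 2 + 8 + 8) / 4 = 20/4 = 5

Step 2 — sample variances and covariances s[i,j] = (1/(n-1)) · Σ_k (x_{k,i} - mean_i) · (x_{k,j} - mean_j), with n-1 = 3:
  s[X,X] = ((-1.5)·(-1.5) + (1.5)·(1.5) + (1.5)·(1.5) + (-1.5)·(-1.5)) / 3 = 9/3 = 3
  s[X,Y] = ((-1.5)·(-3) + (1.5)·(-3) + (1.5)·(3) + (-1.5)·(3)) / 3 = 0/3 = 0
  s[Y,Y] = ((-3)·(-3) + (-3)·(-3) + (3)·(3) + (3)·(3)) / 3 = 36/3 = 12
  Sample standard deviations s_i = √(s[i,i]):
  s(X) = √(3) = 1.7321
  s(Y) = √(12) = 3.4641

Step 3 — r_{ij} = s_{ij} / (s_i · s_j):
  r[X,X] = 1 (diagonal).
  r[X,Y] = 0 / (1.7321 · 3.4641) = 0 / 6 = 0
  r[Y,Y] = 1 (diagonal).

R is symmetric with unit diagonal. Assembling:

R = [[1, 0],
 [0, 1]]


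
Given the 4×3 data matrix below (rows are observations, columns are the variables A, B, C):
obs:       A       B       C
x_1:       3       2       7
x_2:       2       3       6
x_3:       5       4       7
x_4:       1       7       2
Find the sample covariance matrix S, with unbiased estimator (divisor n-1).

Step 1 — column means:
  mean(A) = (3 + 2 + 5 + 1) / 4 = 11/4 = 2.75
  mean(B) = (2 + 3 + 4 + 7) / 4 = 16/4 = 4
  mean(C) = (7 + 6 + 7 + 2) / 4 = 22/4 = 5.5

Step 2 — sample covariance S[i,j] = (1/(n-1)) · Σ_k (x_{k,i} - mean_i) · (x_{k,j} - mean_j), with n-1 = 3.
  S[A,A] = ((0.25)·(0.25) + (-0.75)·(-0.75) + (2.25)·(2.25) + (-1.75)·(-1.75)) / 3 = 8.75/3 = 2.9167
  S[A,B] = ((0.25)·(-2) + (-0.75)·(-1) + (2.25)·(0) + (-1.75)·(3)) / 3 = -5/3 = -1.6667
  S[A,C] = ((0.25)·(1.5) + (-0.75)·(0.5) + (2.25)·(1.5) + (-1.75)·(-3.5)) / 3 = 9.5/3 = 3.1667
  S[B,B] = ((-2)·(-2) + (-1)·(-1) + (0)·(0) + (3)·(3)) / 3 = 14/3 = 4.6667
  S[B,C] = ((-2)·(1.5) + (-1)·(0.5) + (0)·(1.5) + (3)·(-3.5)) / 3 = -14/3 = -4.6667
  S[C,C] = ((1.5)·(1.5) + (0.5)·(0.5) + (1.5)·(1.5) + (-3.5)·(-3.5)) / 3 = 17/3 = 5.6667

S is symmetric (S[j,i] = S[i,j]). Assembling:

S = [[2.9167, -1.6667, 3.1667],
 [-1.6667, 4.6667, -4.6667],
 [3.1667, -4.6667, 5.6667]]


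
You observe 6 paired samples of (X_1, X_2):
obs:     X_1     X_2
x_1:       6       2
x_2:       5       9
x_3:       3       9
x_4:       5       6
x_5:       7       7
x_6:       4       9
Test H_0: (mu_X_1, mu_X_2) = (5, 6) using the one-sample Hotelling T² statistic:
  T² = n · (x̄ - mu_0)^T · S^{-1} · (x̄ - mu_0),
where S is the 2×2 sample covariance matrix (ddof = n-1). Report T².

Step 1 — sample mean vector:
  mean(X_1) = (6 + 5 + 3 + 5 + 7 + 4) / 6 = 30/6 = 5
  mean(X_2) = (2 + 9 + 9 + 6 + 7 + 9) / 6 = 42/6 = 7
  x̄ = (5, 7),  deviation x̄ - mu_0 = (5, 7) - (5, 6) = (0, 1).

Step 2 — sample covariance matrix, S[i,j] = (1/(n-1)) · Σ_k (x_{k,i} - mean_i) · (x_{k,j} - mean_j), divisor n-1 = 5:
  S[X_1,X_1] = ((1)·(1) + (0)·(0) + (-2)·(-2) + (0)·(0) + (2)·(2) + (-1)·(-1)) / 5 = 10/5 = 2
  S[X_1,X_2] = ((1)·(-5) + (0)·(2) + (-2)·(2) + (0)·(-1) + (2)·(0) + (-1)·(2)) / 5 = -11/5 = -2.2
  S[X_2,X_2] = ((-5)·(-5) + (2)·(2) + (2)·(2) + (-1)·(-1) + (0)·(0) + (2)·(2)) / 5 = 38/5 = 7.6
  S = [[2, -2.2],
 [-2.2, 7.6]].

Step 3 — invert S. det(S) = 2·7.6 - (-2.2)² = 10.36.
  S^{-1} = (1/det) · [[d, -b], [-b, a]] = [[0.7336, 0.2124],
 [0.2124, 0.1931]].

Step 4 — quadratic form (x̄ - mu_0)^T · S^{-1} · (x̄ - mu_0):
  S^{-1} · (x̄ - mu_0) = (0.2124, 0.1931),
  (x̄ - mu_0)^T · [...] = (0)·(0.2124) + (1)·(0.1931) = 0.1931.

Step 5 — scale by n: T² = 6 · 0.1931 = 1.1583.

T² ≈ 1.1583


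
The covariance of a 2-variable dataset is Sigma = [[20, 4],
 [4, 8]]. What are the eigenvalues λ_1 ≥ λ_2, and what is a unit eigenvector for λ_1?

Step 1 — characteristic polynomial of 2×2 Sigma:
  det(Sigma - λI) = λ² - trace · λ + det = 0.
  trace = 20 + 8 = 28, det = 20·8 - (4)² = 144.
Step 2 — discriminant:
  Δ = trace² - 4·det = 784 - 576 = 208.
Step 3 — eigenvalues:
  λ = (trace ± √Δ)/2 = (28 ± 14.4222)/2,
  λ_1 = 21.2111,  λ_2 = 6.7889.

Step 4 — unit eigenvector for λ_1: solve (Sigma - λ_1 I)v = 0. First row:
  (20 - 21.2111)·v_x + (4)·v_y = 0, i.e. (-1.2111)·v_x + (4)·v_y = 0,
  so v ∝ (b, λ_1 - a) = (4, 1.2111) = u.
  ||u|| = √((4)² + (1.2111)²) = √(17.4668) ≈ 4.1793,
  v_1 = u/||u|| ≈ (0.9571, 0.2898) (||v_1|| = 1).

λ_1 = 21.2111,  λ_2 = 6.7889;  v_1 ≈ (0.9571, 0.2898)


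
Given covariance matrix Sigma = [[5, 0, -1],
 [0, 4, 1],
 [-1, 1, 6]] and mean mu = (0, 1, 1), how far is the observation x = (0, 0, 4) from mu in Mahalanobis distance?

Step 1 — centre the observation: (x - mu) = (0, -1, 3).

Step 2 — invert Sigma (cofactor / det for 3×3, or solve directly):
  Sigma^{-1} = [[0.2072, -0.009, 0.036],
 [-0.009, 0.2613, -0.045],
 [0.036, -0.045, 0.1802]].

Step 3 — form the quadratic (x - mu)^T · Sigma^{-1} · (x - mu):
  Sigma^{-1} · (x - mu) = (0.1171, -0.3964, 0.5856).
  (x - mu)^T · [Sigma^{-1} · (x - mu)] = (0)·(0.1171) + (-1)·(-0.3964) + (3)·(0.5856) = 2.1532.

Step 4 — take square root: d = √(2.1532) ≈ 1.4674.

d(x, mu) = √(2.1532) ≈ 1.4674


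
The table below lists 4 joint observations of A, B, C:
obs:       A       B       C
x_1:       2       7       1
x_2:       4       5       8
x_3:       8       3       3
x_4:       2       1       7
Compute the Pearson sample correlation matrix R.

Step 1 — column means:
  mean(A) = (2 + 4 + 8 + 2) / 4 = 16/4 = 4
  mean(B) = (7 + 5 + 3 + 1) / 4 = 16/4 = 4
  mean(C) = (1 + 8 + 3 + 7) / 4 = 19/4 = 4.75

Step 2 — sample variances and covariances s[i,j] = (1/(n-1)) · Σ_k (x_{k,i} - mean_i) · (x_{k,j} - mean_j), with n-1 = 3:
  s[A,A] = ((-2)·(-2) + (0)·(0) + (4)·(4) + (-2)·(-2)) / 3 = 24/3 = 8
  s[A,B] = ((-2)·(3) + (0)·(1) + (4)·(-1) + (-2)·(-3)) / 3 = -4/3 = -1.3333
  s[A,C] = ((-2)·(-3.75) + (0)·(3.25) + (4)·(-1.75) + (-2)·(2.25)) / 3 = -4/3 = -1.3333
  s[B,B] = ((3)·(3) + (1)·(1) + (-1)·(-1) + (-3)·(-3)) / 3 = 20/3 = 6.6667
  s[B,C] = ((3)·(-3.75) + (1)·(3.25) + (-1)·(-1.75) + (-3)·(2.25)) / 3 = -13/3 = -4.3333
  s[C,C] = ((-3.75)·(-3.75) + (3.25)·(3.25) + (-1.75)·(-1.75) + (2.25)·(2.25)) / 3 = 32.75/3 = 10.9167
  Sample standard deviations s_i = √(s[i,i]):
  s(A) = √(8) = 2.8284
  s(B) = √(6.6667) = 2.582
  s(C) = √(10.9167) = 3.304

Step 3 — r_{ij} = s_{ij} / (s_i · s_j):
  r[A,A] = 1 (diagonal).
  r[A,B] = -1.3333 / (2.8284 · 2.582) = -1.3333 / 7.303 = -0.1826
  r[A,C] = -1.3333 / (2.8284 · 3.304) = -1.3333 / 9.3452 = -0.1427
  r[B,B] = 1 (diagonal).
  r[B,C] = -4.3333 / (2.582 · 3.304) = -4.3333 / 8.531 = -0.508
  r[C,C] = 1 (diagonal).

R is symmetric with unit diagonal. Assembling:

R = [[1, -0.1826, -0.1427],
 [-0.1826, 1, -0.508],
 [-0.1427, -0.508, 1]]


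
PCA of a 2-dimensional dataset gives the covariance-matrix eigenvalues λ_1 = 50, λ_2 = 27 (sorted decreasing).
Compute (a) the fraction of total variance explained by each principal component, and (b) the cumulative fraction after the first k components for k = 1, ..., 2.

Step 1 — total variance = trace(Sigma) = Σ λ_i = 50 + 27 = 77.

Step 2 — fraction explained by component i = λ_i / Σ λ:
  PC1: 50/77 = 0.6494
  PC2: 27/77 = 0.3506

Step 3 — cumulative fraction after k components = (λ_1 + ... + λ_k) / Σ λ:
  k = 1: 50/77 = 0.6494
  k = 2: (50 + 27)/77 = 77/77 = 1

Summary (fraction, with percent):

explained: PC1 0.6494 (64.94%), PC2 0.3506 (35.06%);  cumulative: 0.6494, 1


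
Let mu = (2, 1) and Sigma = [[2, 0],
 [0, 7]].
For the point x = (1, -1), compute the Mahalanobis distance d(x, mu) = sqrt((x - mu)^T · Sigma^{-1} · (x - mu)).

Step 1 — centre the observation: (x - mu) = (-1, -2).

Step 2 — invert Sigma. det(Sigma) = 2·7 - (0)² = 14.
  Sigma^{-1} = (1/det) · [[d, -b], [-b, a]] = [[0.5, 0],
 [0, 0.1429]].

Step 3 — form the quadratic (x - mu)^T · Sigma^{-1} · (x - mu):
  Sigma^{-1} · (x - mu) = (-0.5, -0.2857).
  (x - mu)^T · [Sigma^{-1} · (x - mu)] = (-1)·(-0.5) + (-2)·(-0.2857) = 1.0714.

Step 4 — take square root: d = √(1.0714) ≈ 1.0351.

d(x, mu) = √(1.0714) ≈ 1.0351


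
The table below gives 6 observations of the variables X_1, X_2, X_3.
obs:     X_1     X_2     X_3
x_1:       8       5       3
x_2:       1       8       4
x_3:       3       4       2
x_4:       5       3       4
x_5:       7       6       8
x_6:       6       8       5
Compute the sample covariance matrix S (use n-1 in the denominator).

Step 1 — column means:
  mean(X_1) = (8 + 1 + 3 + 5 + 7 + 6) / 6 = 30/6 = 5
  mean(X_2) = (5 + 8 + 4 + 3 + 6 + 8) / 6 = 34/6 = 5.6667
  mean(X_3) = (3 + 4 + 2 + 4 + 8 + 5) / 6 = 26/6 = 4.3333

Step 2 — sample covariance S[i,j] = (1/(n-1)) · Σ_k (x_{k,i} - mean_i) · (x_{k,j} - mean_j), with n-1 = 5.
  S[X_1,X_1] = ((3)·(3) + (-4)·(-4) + (-2)·(-2) + (0)·(0) + (2)·(2) + (1)·(1)) / 5 = 34/5 = 6.8
  S[X_1,X_2] = ((3)·(-0.6667) + (-4)·(2.3333) + (-2)·(-1.6667) + (0)·(-2.6667) + (2)·(0.3333) + (1)·(2.3333)) / 5 = -5/5 = -1
  S[X_1,X_3] = ((3)·(-1.3333) + (-4)·(-0.3333) + (-2)·(-2.3333) + (0)·(-0.3333) + (2)·(3.6667) + (1)·(0.6667)) / 5 = 10/5 = 2
  S[X_2,X_2] = ((-0.6667)·(-0.6667) + (2.3333)·(2.3333) + (-1.6667)·(-1.6667) + (-2.6667)·(-2.6667) + (0.3333)·(0.3333) + (2.3333)·(2.3333)) / 5 = 21.3333/5 = 4.2667
  S[X_2,X_3] = ((-0.6667)·(-1.3333) + (2.3333)·(-0.3333) + (-1.6667)·(-2.3333) + (-2.6667)·(-0.3333) + (0.3333)·(3.6667) + (2.3333)·(0.6667)) / 5 = 7.6667/5 = 1.5333
  S[X_3,X_3] = ((-1.3333)·(-1.3333) + (-0.3333)·(-0.3333) + (-2.3333)·(-2.3333) + (-0.3333)·(-0.3333) + (3.6667)·(3.6667) + (0.6667)·(0.6667)) / 5 = 21.3333/5 = 4.2667

S is symmetric (S[j,i] = S[i,j]). Assembling:

S = [[6.8, -1, 2],
 [-1, 4.2667, 1.5333],
 [2, 1.5333, 4.2667]]


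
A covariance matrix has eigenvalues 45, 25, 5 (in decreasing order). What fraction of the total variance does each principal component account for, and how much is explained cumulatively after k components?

Step 1 — total variance = trace(Sigma) = Σ λ_i = 45 + 25 + 5 = 75.

Step 2 — fraction explained by component i = λ_i / Σ λ:
  PC1: 45/75 = 0.6
  PC2: 25/75 = 0.3333
  PC3: 5/75 = 0.0667

Step 3 — cumulative fraction after k components = (λ_1 + ... + λ_k) / Σ λ:
  k = 1: 45/75 = 0.6
  k = 2: (45 + 25)/75 = 70/75 = 0.9333
  k = 3: (45 + 25 + 5)/75 = 75/75 = 1

Summary (fraction, with percent):

explained: PC1 0.6 (60%), PC2 0.3333 (33.33%), PC3 0.0667 (6.67%);  cumulative: 0.6, 0.9333, 1


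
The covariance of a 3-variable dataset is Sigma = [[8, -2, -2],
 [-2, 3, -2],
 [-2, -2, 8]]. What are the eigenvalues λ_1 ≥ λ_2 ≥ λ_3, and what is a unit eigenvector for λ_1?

Step 1 — characteristic polynomial p(λ) = det(λI - Sigma) = λ³ - tr·λ² + c_1·λ - det, where tr = trace, c_1 = sum of the principal 2×2 minors, det = det(Sigma):
  tr = 8 + 3 + 8 = 19,
  c_1 = (8·3 - (-2)²) + (8·8 - (-2)²) + (3·8 - (-2)²) = 20 + 60 + 20 = 100,
  det = 8·(3·8 - (-2)²) - (-2)·((-2)·8 - (-2)·(-2)) + (-2)·((-2)·(-2) - 3·(-2)) = 8·(20) - (-2)·(-20) + (-2)·(10) = 100.
  So p(λ) = λ³ - 19λ² + 100λ - 100.
Step 2 — look for an integer root (rational root theorem: any rational root is an integer divisor of 100). Testing λ = 10:
  p(10) = 1000 - 1900 + 1000 - 100 = 0  ✓
  Dividing out (λ - 10): p(λ) = (λ - 10)(λ² - 9λ + 10).
Step 3 — remaining eigenvalues from the quadratic λ² - 9λ + 10 = 0:
  Δ = 9² - 4·10 = 81 - 40 = 41,  λ = (9 ± √41)/2 = (9 ± 6.4031)/2 ≈ 7.7016 or 1.2984.
  Sorted: λ_1 = 10,  λ_2 = 7.7016,  λ_3 = 1.2984  (check: sum = 19 = tr ✓).

Step 4 — unit eigenvector for λ_1 = 10: v spans the null space of (Sigma - λ_1 I), whose rows are
  r_1 = (-2, -2, -2),  r_2 = (-2, -7, -2),  r_3 = (-2, -2, -2).
  v is orthogonal to every row, so take v ∝ r_1 × r_2 = ((-2)·(-2) - (-2)·(-7), (-2)·(-2) - (-2)·(-2), (-2)·(-7) - (-2)·(-2)) = (-10, 0, 10).
  Rescale (divide by 10; multiply by -1 so the first nonzero entry is positive): u = (1, 0, -1).
  ||u|| = √((1)² + (0)² + (-1)²) = √(2) ≈ 1.4142,  v_1 = u/||u|| ≈ (0.7071, 0, -0.7071) (||v_1|| = 1).

λ_1 = 10,  λ_2 = 7.7016,  λ_3 = 1.2984;  v_1 ≈ (0.7071, 0, -0.7071)


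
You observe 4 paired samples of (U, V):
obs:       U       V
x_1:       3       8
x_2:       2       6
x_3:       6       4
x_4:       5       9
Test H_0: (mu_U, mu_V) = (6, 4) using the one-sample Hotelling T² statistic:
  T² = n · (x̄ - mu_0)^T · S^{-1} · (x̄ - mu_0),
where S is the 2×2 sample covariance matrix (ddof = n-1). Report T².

Step 1 — sample mean vector:
  mean(U) = (3 + 2 + 6 + 5) / 4 = 16/4 = 4
  mean(V) = (8 + 6 + 4 + 9) / 4 = 27/4 = 6.75
  x̄ = (4, 6.75),  deviation x̄ - mu_0 = (4, 6.75) - (6, 4) = (-2, 2.75).

Step 2 — sample covariance matrix, S[i,j] = (1/(n-1)) · Σ_k (x_{k,i} - mean_i) · (x_{k,j} - mean_j), divisor n-1 = 3:
  S[U,U] = ((-1)·(-1) + (-2)·(-2) + (2)·(2) + (1)·(1)) / 3 = 10/3 = 3.3333
  S[U,V] = ((-1)·(1.25) + (-2)·(-0.75) + (2)·(-2.75) + (1)·(2.25)) / 3 = -3/3 = -1
  S[V,V] = ((1.25)·(1.25) + (-0.75)·(-0.75) + (-2.75)·(-2.75) + (2.25)·(2.25)) / 3 = 14.75/3 = 4.9167
  S = [[3.3333, -1],
 [-1, 4.9167]].

Step 3 — invert S. det(S) = 3.3333·4.9167 - (-1)² = 15.3889.
  S^{-1} = (1/det) · [[d, -b], [-b, a]] = [[0.3195, 0.065],
 [0.065, 0.2166]].

Step 4 — quadratic form (x̄ - mu_0)^T · S^{-1} · (x̄ - mu_0):
  S^{-1} · (x̄ - mu_0) = (-0.4603, 0.4657),
  (x̄ - mu_0)^T · [...] = (-2)·(-0.4603) + (2.75)·(0.4657) = 2.2013.

Step 5 — scale by n: T² = 4 · 2.2013 = 8.8051.

T² ≈ 8.8051


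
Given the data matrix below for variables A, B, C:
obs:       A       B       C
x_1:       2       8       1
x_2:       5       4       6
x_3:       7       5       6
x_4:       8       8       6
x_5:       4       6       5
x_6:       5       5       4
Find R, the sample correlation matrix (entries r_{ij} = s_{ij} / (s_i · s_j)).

Step 1 — column means:
  mean(A) = (2 + 5 + 7 + 8 + 4 + 5) / 6 = 31/6 = 5.1667
  mean(B) = (8 + 4 + 5 + 8 + 6 + 5) / 6 = 36/6 = 6
  mean(C) = (1 + 6 + 6 + 6 + 5 + 4) / 6 = 28/6 = 4.6667

Step 2 — sample variances and covariances s[i,j] = (1/(n-1)) · Σ_k (x_{k,i} - mean_i) · (x_{k,j} - mean_j), with n-1 = 5:
  s[A,A] = ((-3.1667)·(-3.1667) + (-0.1667)·(-0.1667) + (1.8333)·(1.8333) + (2.8333)·(2.8333) + (-1.1667)·(-1.1667) + (-0.1667)·(-0.1667)) / 5 = 22.8333/5 = 4.5667
  s[A,B] = ((-3.1667)·(2) + (-0.1667)·(-2) + (1.8333)·(-1) + (2.8333)·(2) + (-1.1667)·(0) + (-0.1667)·(-1)) / 5 = -2/5 = -0.4
  s[A,C] = ((-3.1667)·(-3.6667) + (-0.1667)·(1.3333) + (1.8333)·(1.3333) + (2.8333)·(1.3333) + (-1.1667)·(0.3333) + (-0.1667)·(-0.6667)) / 5 = 17.3333/5 = 3.4667
  s[B,B] = ((2)·(2) + (-2)·(-2) + (-1)·(-1) + (2)·(2) + (0)·(0) + (-1)·(-1)) / 5 = 14/5 = 2.8
  s[B,C] = ((2)·(-3.6667) + (-2)·(1.3333) + (-1)·(1.3333) + (2)·(1.3333) + (0)·(0.3333) + (-1)·(-0.6667)) / 5 = -8/5 = -1.6
  s[C,C] = ((-3.6667)·(-3.6667) + (1.3333)·(1.3333) + (1.3333)·(1.3333) + (1.3333)·(1.3333) + (0.3333)·(0.3333) + (-0.6667)·(-0.6667)) / 5 = 19.3333/5 = 3.8667
  Sample standard deviations s_i = √(s[i,i]):
  s(A) = √(4.5667) = 2.137
  s(B) = √(2.8) = 1.6733
  s(C) = √(3.8667) = 1.9664

Step 3 — r_{ij} = s_{ij} / (s_i · s_j):
  r[A,A] = 1 (diagonal).
  r[A,B] = -0.4 / (2.137 · 1.6733) = -0.4 / 3.5758 = -0.1119
  r[A,C] = 3.4667 / (2.137 · 1.9664) = 3.4667 / 4.2021 = 0.825
  r[B,B] = 1 (diagonal).
  r[B,C] = -1.6 / (1.6733 · 1.9664) = -1.6 / 3.2904 = -0.4863
  r[C,C] = 1 (diagonal).

R is symmetric with unit diagonal. Assembling:

R = [[1, -0.1119, 0.825],
 [-0.1119, 1, -0.4863],
 [0.825, -0.4863, 1]]
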